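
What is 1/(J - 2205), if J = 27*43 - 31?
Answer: -1/1075 ≈ -0.00093023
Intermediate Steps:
J = 1130 (J = 1161 - 31 = 1130)
1/(J - 2205) = 1/(1130 - 2205) = 1/(-1075) = -1/1075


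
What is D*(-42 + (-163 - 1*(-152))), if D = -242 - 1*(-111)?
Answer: 6943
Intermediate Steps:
D = -131 (D = -242 + 111 = -131)
D*(-42 + (-163 - 1*(-152))) = -131*(-42 + (-163 - 1*(-152))) = -131*(-42 + (-163 + 152)) = -131*(-42 - 11) = -131*(-53) = 6943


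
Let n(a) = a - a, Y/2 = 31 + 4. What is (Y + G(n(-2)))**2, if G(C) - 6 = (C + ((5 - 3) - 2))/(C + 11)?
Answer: 5776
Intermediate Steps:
Y = 70 (Y = 2*(31 + 4) = 2*35 = 70)
n(a) = 0
G(C) = 6 + C/(11 + C) (G(C) = 6 + (C + ((5 - 3) - 2))/(C + 11) = 6 + (C + (2 - 2))/(11 + C) = 6 + (C + 0)/(11 + C) = 6 + C/(11 + C))
(Y + G(n(-2)))**2 = (70 + (66 + 7*0)/(11 + 0))**2 = (70 + (66 + 0)/11)**2 = (70 + (1/11)*66)**2 = (70 + 6)**2 = 76**2 = 5776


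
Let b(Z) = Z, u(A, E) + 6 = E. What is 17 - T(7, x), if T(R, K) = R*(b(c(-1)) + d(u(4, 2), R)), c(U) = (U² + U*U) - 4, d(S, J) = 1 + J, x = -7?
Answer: -25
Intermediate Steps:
u(A, E) = -6 + E
c(U) = -4 + 2*U² (c(U) = (U² + U²) - 4 = 2*U² - 4 = -4 + 2*U²)
T(R, K) = R*(-1 + R) (T(R, K) = R*((-4 + 2*(-1)²) + (1 + R)) = R*((-4 + 2*1) + (1 + R)) = R*((-4 + 2) + (1 + R)) = R*(-2 + (1 + R)) = R*(-1 + R))
17 - T(7, x) = 17 - 7*(-1 + 7) = 17 - 7*6 = 17 - 1*42 = 17 - 42 = -25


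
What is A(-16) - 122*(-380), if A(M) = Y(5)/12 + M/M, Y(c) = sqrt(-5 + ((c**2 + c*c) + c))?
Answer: 46361 + 5*sqrt(2)/12 ≈ 46362.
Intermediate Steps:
Y(c) = sqrt(-5 + c + 2*c**2) (Y(c) = sqrt(-5 + ((c**2 + c**2) + c)) = sqrt(-5 + (2*c**2 + c)) = sqrt(-5 + (c + 2*c**2)) = sqrt(-5 + c + 2*c**2))
A(M) = 1 + 5*sqrt(2)/12 (A(M) = sqrt(-5 + 5 + 2*5**2)/12 + M/M = sqrt(-5 + 5 + 2*25)*(1/12) + 1 = sqrt(-5 + 5 + 50)*(1/12) + 1 = sqrt(50)*(1/12) + 1 = (5*sqrt(2))*(1/12) + 1 = 5*sqrt(2)/12 + 1 = 1 + 5*sqrt(2)/12)
A(-16) - 122*(-380) = (1 + 5*sqrt(2)/12) - 122*(-380) = (1 + 5*sqrt(2)/12) + 46360 = 46361 + 5*sqrt(2)/12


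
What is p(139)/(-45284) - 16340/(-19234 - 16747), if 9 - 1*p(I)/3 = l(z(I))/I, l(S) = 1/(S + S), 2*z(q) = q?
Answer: 3569405391844/7870233548221 ≈ 0.45353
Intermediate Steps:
z(q) = q/2
l(S) = 1/(2*S)
p(I) = 27 - 3/I² (p(I) = 27 - 3*1/(2*((I/2)))/I = 27 - 3*(2/I)/2/I = 27 - 3/(I*I) = 27 - 3/I²)
p(139)/(-45284) - 16340/(-19234 - 16747) = (27 - 3/139²)/(-45284) - 16340/(-19234 - 16747) = (27 - 3*1/19321)*(-1/45284) - 16340/(-35981) = (27 - 3/19321)*(-1/45284) - 16340*(-1/35981) = (521664/19321)*(-1/45284) + 16340/35981 = -130416/218733041 + 16340/35981 = 3569405391844/7870233548221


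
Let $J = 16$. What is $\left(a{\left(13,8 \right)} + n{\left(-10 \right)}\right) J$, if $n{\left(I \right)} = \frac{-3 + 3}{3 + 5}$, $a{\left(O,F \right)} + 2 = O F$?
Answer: $1632$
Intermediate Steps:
$a{\left(O,F \right)} = -2 + F O$ ($a{\left(O,F \right)} = -2 + O F = -2 + F O$)
$n{\left(I \right)} = 0$ ($n{\left(I \right)} = \frac{0}{8} = 0 \cdot \frac{1}{8} = 0$)
$\left(a{\left(13,8 \right)} + n{\left(-10 \right)}\right) J = \left(\left(-2 + 8 \cdot 13\right) + 0\right) 16 = \left(\left(-2 + 104\right) + 0\right) 16 = \left(102 + 0\right) 16 = 102 \cdot 16 = 1632$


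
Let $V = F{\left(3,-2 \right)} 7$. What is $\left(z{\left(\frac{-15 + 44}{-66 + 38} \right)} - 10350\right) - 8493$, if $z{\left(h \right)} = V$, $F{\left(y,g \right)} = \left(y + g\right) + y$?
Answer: $-18815$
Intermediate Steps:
$F{\left(y,g \right)} = g + 2 y$ ($F{\left(y,g \right)} = \left(g + y\right) + y = g + 2 y$)
$V = 28$ ($V = \left(-2 + 2 \cdot 3\right) 7 = \left(-2 + 6\right) 7 = 4 \cdot 7 = 28$)
$z{\left(h \right)} = 28$
$\left(z{\left(\frac{-15 + 44}{-66 + 38} \right)} - 10350\right) - 8493 = \left(28 - 10350\right) - 8493 = -10322 - 8493 = -18815$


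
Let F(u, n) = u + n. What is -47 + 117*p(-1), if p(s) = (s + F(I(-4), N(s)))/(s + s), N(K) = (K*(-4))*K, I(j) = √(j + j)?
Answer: 491/2 - 117*I*√2 ≈ 245.5 - 165.46*I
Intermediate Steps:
I(j) = √2*√j (I(j) = √(2*j) = √2*√j)
N(K) = -4*K² (N(K) = (-4*K)*K = -4*K²)
F(u, n) = n + u
p(s) = (s - 4*s² + 2*I*√2)/(2*s) (p(s) = (s + (-4*s² + √2*√(-4)))/(s + s) = (s + (-4*s² + √2*(2*I)))/((2*s)) = (s + (-4*s² + 2*I*√2))*(1/(2*s)) = (s - 4*s² + 2*I*√2)*(1/(2*s)) = (s - 4*s² + 2*I*√2)/(2*s))
-47 + 117*p(-1) = -47 + 117*(½ - 2*(-1) + I*√2/(-1)) = -47 + 117*(½ + 2 + I*√2*(-1)) = -47 + 117*(½ + 2 - I*√2) = -47 + 117*(5/2 - I*√2) = -47 + (585/2 - 117*I*√2) = 491/2 - 117*I*√2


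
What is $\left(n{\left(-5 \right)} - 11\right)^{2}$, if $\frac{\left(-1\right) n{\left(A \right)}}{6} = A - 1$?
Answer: $625$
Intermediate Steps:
$n{\left(A \right)} = 6 - 6 A$ ($n{\left(A \right)} = - 6 \left(A - 1\right) = - 6 \left(-1 + A\right) = 6 - 6 A$)
$\left(n{\left(-5 \right)} - 11\right)^{2} = \left(\left(6 - -30\right) - 11\right)^{2} = \left(\left(6 + 30\right) - 11\right)^{2} = \left(36 - 11\right)^{2} = 25^{2} = 625$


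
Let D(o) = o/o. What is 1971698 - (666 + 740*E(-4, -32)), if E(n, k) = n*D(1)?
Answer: 1973992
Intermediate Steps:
D(o) = 1
E(n, k) = n (E(n, k) = n*1 = n)
1971698 - (666 + 740*E(-4, -32)) = 1971698 - (666 + 740*(-4)) = 1971698 - (666 - 2960) = 1971698 - 1*(-2294) = 1971698 + 2294 = 1973992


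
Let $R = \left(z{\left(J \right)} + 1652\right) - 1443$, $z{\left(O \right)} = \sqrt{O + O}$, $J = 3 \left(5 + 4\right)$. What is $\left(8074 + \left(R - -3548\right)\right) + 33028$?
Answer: $44859 + 3 \sqrt{6} \approx 44866.0$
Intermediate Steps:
$J = 27$ ($J = 3 \cdot 9 = 27$)
$z{\left(O \right)} = \sqrt{2} \sqrt{O}$ ($z{\left(O \right)} = \sqrt{2 O} = \sqrt{2} \sqrt{O}$)
$R = 209 + 3 \sqrt{6}$ ($R = \left(\sqrt{2} \sqrt{27} + 1652\right) - 1443 = \left(\sqrt{2} \cdot 3 \sqrt{3} + 1652\right) - 1443 = \left(3 \sqrt{6} + 1652\right) - 1443 = \left(1652 + 3 \sqrt{6}\right) - 1443 = 209 + 3 \sqrt{6} \approx 216.35$)
$\left(8074 + \left(R - -3548\right)\right) + 33028 = \left(8074 + \left(\left(209 + 3 \sqrt{6}\right) - -3548\right)\right) + 33028 = \left(8074 + \left(\left(209 + 3 \sqrt{6}\right) + 3548\right)\right) + 33028 = \left(8074 + \left(3757 + 3 \sqrt{6}\right)\right) + 33028 = \left(11831 + 3 \sqrt{6}\right) + 33028 = 44859 + 3 \sqrt{6}$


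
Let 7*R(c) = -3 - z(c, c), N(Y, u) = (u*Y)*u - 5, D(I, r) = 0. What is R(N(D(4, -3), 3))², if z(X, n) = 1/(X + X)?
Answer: 841/4900 ≈ 0.17163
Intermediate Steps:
z(X, n) = 1/(2*X)
N(Y, u) = -5 + Y*u² (N(Y, u) = (Y*u)*u - 5 = Y*u² - 5 = -5 + Y*u²)
R(c) = -3/7 - 1/(14*c) (R(c) = (-3 - 1/(2*c))/7 = -3/7 - 1/(14*c))
R(N(D(4, -3), 3))² = ((-1 - 6*(-5 + 0*3²))/(14*(-5 + 0*3²)))² = ((-1 - 6*(-5 + 0*9))/(14*(-5 + 0*9)))² = ((-1 - 6*(-5 + 0))/(14*(-5 + 0)))² = ((1/14)*(-1 - 6*(-5))/(-5))² = ((1/14)*(-⅕)*(-1 + 30))² = ((1/14)*(-⅕)*29)² = (-29/70)² = 841/4900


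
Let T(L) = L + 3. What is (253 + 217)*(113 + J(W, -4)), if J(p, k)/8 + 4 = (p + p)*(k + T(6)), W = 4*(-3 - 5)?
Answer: -1165130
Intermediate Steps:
T(L) = 3 + L
W = -32 (W = 4*(-8) = -32)
J(p, k) = -32 + 16*p*(9 + k) (J(p, k) = -32 + 8*((p + p)*(k + (3 + 6))) = -32 + 8*((2*p)*(k + 9)) = -32 + 8*((2*p)*(9 + k)) = -32 + 8*(2*p*(9 + k)) = -32 + 16*p*(9 + k))
(253 + 217)*(113 + J(W, -4)) = (253 + 217)*(113 + (-32 + 144*(-32) + 16*(-4)*(-32))) = 470*(113 + (-32 - 4608 + 2048)) = 470*(113 - 2592) = 470*(-2479) = -1165130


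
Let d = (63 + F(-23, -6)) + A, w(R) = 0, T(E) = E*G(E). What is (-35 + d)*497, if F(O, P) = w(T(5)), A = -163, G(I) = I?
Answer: -67095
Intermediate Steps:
T(E) = E² (T(E) = E*E = E²)
F(O, P) = 0
d = -100 (d = (63 + 0) - 163 = 63 - 163 = -100)
(-35 + d)*497 = (-35 - 100)*497 = -135*497 = -67095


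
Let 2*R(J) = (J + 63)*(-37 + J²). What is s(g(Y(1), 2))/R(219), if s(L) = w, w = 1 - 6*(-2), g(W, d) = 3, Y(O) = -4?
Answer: 13/6757284 ≈ 1.9239e-6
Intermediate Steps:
R(J) = (-37 + J²)*(63 + J)/2 (R(J) = ((J + 63)*(-37 + J²))/2 = ((63 + J)*(-37 + J²))/2 = ((-37 + J²)*(63 + J))/2 = (-37 + J²)*(63 + J)/2)
w = 13 (w = 1 + 12 = 13)
s(L) = 13
s(g(Y(1), 2))/R(219) = 13/(-2331/2 + (½)*219³ - 37/2*219 + (63/2)*219²) = 13/(-2331/2 + (½)*10503459 - 8103/2 + (63/2)*47961) = 13/(-2331/2 + 10503459/2 - 8103/2 + 3021543/2) = 13/6757284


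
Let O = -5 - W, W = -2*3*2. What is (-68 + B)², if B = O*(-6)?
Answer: 12100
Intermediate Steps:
W = -12 (W = -6*2 = -12)
O = 7 (O = -5 - 1*(-12) = -5 + 12 = 7)
B = -42 (B = 7*(-6) = -42)
(-68 + B)² = (-68 - 42)² = (-110)² = 12100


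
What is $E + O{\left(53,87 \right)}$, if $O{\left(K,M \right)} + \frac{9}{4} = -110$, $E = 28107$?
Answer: $\frac{111979}{4} \approx 27995.0$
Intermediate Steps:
$O{\left(K,M \right)} = - \frac{449}{4}$ ($O{\left(K,M \right)} = - \frac{9}{4} - 110 = - \frac{449}{4}$)
$E + O{\left(53,87 \right)} = 28107 - \frac{449}{4} = \frac{111979}{4}$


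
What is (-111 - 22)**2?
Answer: 17689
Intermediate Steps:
(-111 - 22)**2 = (-133)**2 = 17689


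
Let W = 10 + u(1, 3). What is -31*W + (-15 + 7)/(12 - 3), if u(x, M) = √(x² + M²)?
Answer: -2798/9 - 31*√10 ≈ -408.92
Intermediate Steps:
u(x, M) = √(M² + x²)
W = 10 + √10 (W = 10 + √(3² + 1²) = 10 + √(9 + 1) = 10 + √10 ≈ 13.162)
-31*W + (-15 + 7)/(12 - 3) = -31*(10 + √10) + (-15 + 7)/(12 - 3) = (-310 - 31*√10) - 8/9 = -2798/9 - 31*√10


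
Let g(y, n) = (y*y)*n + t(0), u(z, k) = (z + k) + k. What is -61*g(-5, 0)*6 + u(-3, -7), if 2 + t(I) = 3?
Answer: -383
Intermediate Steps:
u(z, k) = z + 2*k (u(z, k) = (k + z) + k = z + 2*k)
t(I) = 1 (t(I) = -2 + 3 = 1)
g(y, n) = 1 + n*y**2 (g(y, n) = (y*y)*n + 1 = y**2*n + 1 = n*y**2 + 1 = 1 + n*y**2)
-61*g(-5, 0)*6 + u(-3, -7) = -61*(1 + 0*(-5)**2)*6 + (-3 + 2*(-7)) = -61*(1 + 0*25)*6 + (-3 - 14) = -61*(1 + 0)*6 - 17 = -61*6 - 17 = -366 - 17 = -383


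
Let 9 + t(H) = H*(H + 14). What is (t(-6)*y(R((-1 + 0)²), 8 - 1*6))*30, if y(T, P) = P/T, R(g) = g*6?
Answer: -570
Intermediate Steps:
R(g) = 6*g
t(H) = -9 + H*(14 + H) (t(H) = -9 + H*(H + 14) = -9 + H*(14 + H))
(t(-6)*y(R((-1 + 0)²), 8 - 1*6))*30 = ((-9 + (-6)² + 14*(-6))*((8 - 1*6)/((6*(-1 + 0)²))))*30 = ((-9 + 36 - 84)*((8 - 6)/((6*(-1)²))))*30 = -114/(6*1)*30 = -114/6*30 = -57*⅓*30 = -19*30 = -570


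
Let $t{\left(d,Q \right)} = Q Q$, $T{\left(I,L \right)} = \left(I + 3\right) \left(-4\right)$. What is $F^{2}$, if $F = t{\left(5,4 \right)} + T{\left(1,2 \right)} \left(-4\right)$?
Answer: $6400$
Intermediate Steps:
$T{\left(I,L \right)} = -12 - 4 I$ ($T{\left(I,L \right)} = \left(3 + I\right) \left(-4\right) = -12 - 4 I$)
$t{\left(d,Q \right)} = Q^{2}$
$F = 80$ ($F = 4^{2} + \left(-12 - 4\right) \left(-4\right) = 16 + \left(-12 - 4\right) \left(-4\right) = 16 - -64 = 16 + 64 = 80$)
$F^{2} = 80^{2} = 6400$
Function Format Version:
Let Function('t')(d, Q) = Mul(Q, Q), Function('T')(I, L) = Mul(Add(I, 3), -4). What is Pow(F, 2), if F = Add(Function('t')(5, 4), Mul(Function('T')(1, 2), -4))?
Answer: 6400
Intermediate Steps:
Function('T')(I, L) = Add(-12, Mul(-4, I)) (Function('T')(I, L) = Mul(Add(3, I), -4) = Add(-12, Mul(-4, I)))
Function('t')(d, Q) = Pow(Q, 2)
F = 80 (F = Add(Pow(4, 2), Mul(Add(-12, Mul(-4, 1)), -4)) = Add(16, Mul(Add(-12, -4), -4)) = Add(16, Mul(-16, -4)) = Add(16, 64) = 80)
Pow(F, 2) = Pow(80, 2) = 6400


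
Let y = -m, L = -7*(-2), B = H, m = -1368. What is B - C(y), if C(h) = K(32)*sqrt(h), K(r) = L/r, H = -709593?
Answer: -709593 - 21*sqrt(38)/8 ≈ -7.0961e+5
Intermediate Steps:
B = -709593
L = 14
y = 1368 (y = -1*(-1368) = 1368)
K(r) = 14/r
C(h) = 7*sqrt(h)/16 (C(h) = (14/32)*sqrt(h) = (14*(1/32))*sqrt(h) = 7*sqrt(h)/16)
B - C(y) = -709593 - 7*sqrt(1368)/16 = -709593 - 7*6*sqrt(38)/16 = -709593 - 21*sqrt(38)/8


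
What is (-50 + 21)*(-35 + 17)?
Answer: 522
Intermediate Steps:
(-50 + 21)*(-35 + 17) = -29*(-18) = 522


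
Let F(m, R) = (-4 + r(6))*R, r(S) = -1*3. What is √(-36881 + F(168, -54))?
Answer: I*√36503 ≈ 191.06*I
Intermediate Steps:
r(S) = -3
F(m, R) = -7*R (F(m, R) = (-4 - 3)*R = -7*R)
√(-36881 + F(168, -54)) = √(-36881 - 7*(-54)) = √(-36881 + 378) = √(-36503) = I*√36503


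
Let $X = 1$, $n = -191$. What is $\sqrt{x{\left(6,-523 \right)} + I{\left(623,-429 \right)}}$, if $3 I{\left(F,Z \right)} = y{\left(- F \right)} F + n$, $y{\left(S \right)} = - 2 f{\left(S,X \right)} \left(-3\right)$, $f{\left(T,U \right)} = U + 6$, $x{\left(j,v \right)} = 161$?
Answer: $\frac{\sqrt{79374}}{3} \approx 93.911$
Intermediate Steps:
$f{\left(T,U \right)} = 6 + U$
$y{\left(S \right)} = 42$ ($y{\left(S \right)} = - 2 \left(6 + 1\right) \left(-3\right) = \left(-2\right) 7 \left(-3\right) = \left(-14\right) \left(-3\right) = 42$)
$I{\left(F,Z \right)} = - \frac{191}{3} + 14 F$ ($I{\left(F,Z \right)} = \frac{42 F - 191}{3} = \frac{-191 + 42 F}{3} = - \frac{191}{3} + 14 F$)
$\sqrt{x{\left(6,-523 \right)} + I{\left(623,-429 \right)}} = \sqrt{161 + \left(- \frac{191}{3} + 14 \cdot 623\right)} = \sqrt{161 + \left(- \frac{191}{3} + 8722\right)} = \sqrt{161 + \frac{25975}{3}} = \sqrt{\frac{26458}{3}} = \frac{\sqrt{79374}}{3}$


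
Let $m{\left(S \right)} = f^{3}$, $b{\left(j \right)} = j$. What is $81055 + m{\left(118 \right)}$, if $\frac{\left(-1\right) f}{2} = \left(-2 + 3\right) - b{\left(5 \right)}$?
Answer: $81567$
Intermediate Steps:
$f = 8$ ($f = - 2 \left(\left(-2 + 3\right) - 5\right) = - 2 \left(1 - 5\right) = \left(-2\right) \left(-4\right) = 8$)
$m{\left(S \right)} = 512$ ($m{\left(S \right)} = 8^{3} = 512$)
$81055 + m{\left(118 \right)} = 81055 + 512 = 81567$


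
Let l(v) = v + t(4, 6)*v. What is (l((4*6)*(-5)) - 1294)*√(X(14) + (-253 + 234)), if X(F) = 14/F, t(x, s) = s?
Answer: -6402*I*√2 ≈ -9053.8*I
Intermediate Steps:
l(v) = 7*v (l(v) = v + 6*v = 7*v)
(l((4*6)*(-5)) - 1294)*√(X(14) + (-253 + 234)) = (7*((4*6)*(-5)) - 1294)*√(14/14 + (-253 + 234)) = (7*(24*(-5)) - 1294)*√(14*(1/14) - 19) = (7*(-120) - 1294)*√(1 - 19) = (-840 - 1294)*√(-18) = -6402*I*√2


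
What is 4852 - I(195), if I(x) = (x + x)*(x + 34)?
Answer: -84458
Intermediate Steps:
I(x) = 2*x*(34 + x) (I(x) = (2*x)*(34 + x) = 2*x*(34 + x))
4852 - I(195) = 4852 - 2*195*(34 + 195) = 4852 - 2*195*229 = 4852 - 1*89310 = 4852 - 89310 = -84458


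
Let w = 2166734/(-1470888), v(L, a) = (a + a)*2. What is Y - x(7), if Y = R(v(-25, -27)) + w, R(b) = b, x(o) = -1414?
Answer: 959406497/735444 ≈ 1304.5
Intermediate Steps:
v(L, a) = 4*a (v(L, a) = (2*a)*2 = 4*a)
w = -1083367/735444 (w = 2166734*(-1/1470888) = -1083367/735444 ≈ -1.4731)
Y = -80511319/735444 (Y = 4*(-27) - 1083367/735444 = -108 - 1083367/735444 = -80511319/735444 ≈ -109.47)
Y - x(7) = -80511319/735444 - 1*(-1414) = -80511319/735444 + 1414 = 959406497/735444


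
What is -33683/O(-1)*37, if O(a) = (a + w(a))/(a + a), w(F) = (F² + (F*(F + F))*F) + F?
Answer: -2492542/3 ≈ -8.3085e+5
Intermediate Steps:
w(F) = F + F² + 2*F³ (w(F) = (F² + (F*(2*F))*F) + F = (F² + (2*F²)*F) + F = (F² + 2*F³) + F = F + F² + 2*F³)
O(a) = (a + a*(1 + a + 2*a²))/(2*a) (O(a) = (a + a*(1 + a + 2*a²))/(a + a) = (a + a*(1 + a + 2*a²))/((2*a)) = (a + a*(1 + a + 2*a²))*(1/(2*a)) = (a + a*(1 + a + 2*a²))/(2*a))
-33683/O(-1)*37 = -33683/(1 + (-1)² + (½)*(-1))*37 = -33683/(1 + 1 - ½)*37 = -33683/3/2*37 = -33683*⅔*37 = -67366/3*37 = -2492542/3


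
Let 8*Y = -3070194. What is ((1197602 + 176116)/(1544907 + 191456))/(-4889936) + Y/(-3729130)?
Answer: 101828387963588337/989466837315450995 ≈ 0.10291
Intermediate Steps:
Y = -1535097/4 (Y = (⅛)*(-3070194) = -1535097/4 ≈ -3.8377e+5)
((1197602 + 176116)/(1544907 + 191456))/(-4889936) + Y/(-3729130) = ((1197602 + 176116)/(1544907 + 191456))/(-4889936) - 1535097/4/(-3729130) = (1373718/1736363)*(-1/4889936) - 1535097/4*(-1/3729130) = (1373718*(1/1736363))*(-1/4889936) + 1535097/14916520 = (1373718/1736363)*(-1/4889936) + 1535097/14916520 = -686859/4245351971384 + 1535097/14916520 = 101828387963588337/989466837315450995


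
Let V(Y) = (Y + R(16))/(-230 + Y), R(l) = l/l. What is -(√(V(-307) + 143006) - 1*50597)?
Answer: 50597 - 4*√286379594/179 ≈ 50219.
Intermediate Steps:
R(l) = 1
V(Y) = (1 + Y)/(-230 + Y) (V(Y) = (Y + 1)/(-230 + Y) = (1 + Y)/(-230 + Y))
-(√(V(-307) + 143006) - 1*50597) = -(√((1 - 307)/(-230 - 307) + 143006) - 1*50597) = -(√(-306/(-537) + 143006) - 50597) = -(√(-1/537*(-306) + 143006) - 50597) = -(√(102/179 + 143006) - 50597) = -(√(25598176/179) - 50597) = -(4*√286379594/179 - 50597) = -(-50597 + 4*√286379594/179) = 50597 - 4*√286379594/179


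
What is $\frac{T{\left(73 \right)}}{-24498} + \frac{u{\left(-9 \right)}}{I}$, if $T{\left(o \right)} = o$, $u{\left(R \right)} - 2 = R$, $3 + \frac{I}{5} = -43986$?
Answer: $- \frac{5294833}{1796070870} \approx -0.002948$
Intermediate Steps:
$I = -219945$ ($I = -15 + 5 \left(-43986\right) = -15 - 219930 = -219945$)
$u{\left(R \right)} = 2 + R$
$\frac{T{\left(73 \right)}}{-24498} + \frac{u{\left(-9 \right)}}{I} = \frac{73}{-24498} + \frac{2 - 9}{-219945} = 73 \left(- \frac{1}{24498}\right) - - \frac{7}{219945} = - \frac{73}{24498} + \frac{7}{219945} = - \frac{5294833}{1796070870}$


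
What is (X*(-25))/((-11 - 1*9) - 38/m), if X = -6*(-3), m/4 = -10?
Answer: 3000/127 ≈ 23.622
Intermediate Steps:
m = -40 (m = 4*(-10) = -40)
X = 18
(X*(-25))/((-11 - 1*9) - 38/m) = (18*(-25))/((-11 - 1*9) - 38/(-40)) = -450/((-11 - 9) - 38*(-1/40)) = -450/(-20 + 19/20) = -450/(-381/20) = -450*(-20/381) = 3000/127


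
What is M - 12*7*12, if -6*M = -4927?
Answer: -1121/6 ≈ -186.83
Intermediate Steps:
M = 4927/6 (M = -1/6*(-4927) = 4927/6 ≈ 821.17)
M - 12*7*12 = 4927/6 - 12*7*12 = 4927/6 - 84*12 = 4927/6 - 1*1008 = 4927/6 - 1008 = -1121/6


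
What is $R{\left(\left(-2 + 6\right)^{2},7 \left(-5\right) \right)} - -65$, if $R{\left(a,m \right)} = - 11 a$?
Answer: $-111$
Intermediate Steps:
$R{\left(\left(-2 + 6\right)^{2},7 \left(-5\right) \right)} - -65 = - 11 \left(-2 + 6\right)^{2} - -65 = - 11 \cdot 4^{2} + 65 = \left(-11\right) 16 + 65 = -176 + 65 = -111$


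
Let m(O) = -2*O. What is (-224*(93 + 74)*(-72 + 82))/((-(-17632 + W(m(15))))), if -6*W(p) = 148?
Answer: -112224/5297 ≈ -21.186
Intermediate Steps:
W(p) = -74/3 (W(p) = -⅙*148 = -74/3)
(-224*(93 + 74)*(-72 + 82))/((-(-17632 + W(m(15))))) = (-224*(93 + 74)*(-72 + 82))/((-(-17632 - 74/3))) = (-37408*10)/((-1*(-52970/3))) = (-224*1670)/(52970/3) = -374080*3/52970 = -112224/5297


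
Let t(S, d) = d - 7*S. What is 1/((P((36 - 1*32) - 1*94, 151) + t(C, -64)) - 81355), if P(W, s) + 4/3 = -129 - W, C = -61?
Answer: -3/243097 ≈ -1.2341e-5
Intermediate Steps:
P(W, s) = -391/3 - W (P(W, s) = -4/3 + (-129 - W) = -391/3 - W)
1/((P((36 - 1*32) - 1*94, 151) + t(C, -64)) - 81355) = 1/(((-391/3 - ((36 - 1*32) - 1*94)) + (-64 - 7*(-61))) - 81355) = 1/(((-391/3 - ((36 - 32) - 94)) + (-64 + 427)) - 81355) = 1/(((-391/3 - (4 - 94)) + 363) - 81355) = 1/(((-391/3 - 1*(-90)) + 363) - 81355) = 1/(((-391/3 + 90) + 363) - 81355) = 1/((-121/3 + 363) - 81355) = 1/(968/3 - 81355) = 1/(-243097/3) = -3/243097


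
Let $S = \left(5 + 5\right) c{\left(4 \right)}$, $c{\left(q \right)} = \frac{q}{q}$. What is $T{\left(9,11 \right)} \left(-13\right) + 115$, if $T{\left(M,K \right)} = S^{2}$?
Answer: $-1185$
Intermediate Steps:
$c{\left(q \right)} = 1$
$S = 10$ ($S = \left(5 + 5\right) 1 = 10 \cdot 1 = 10$)
$T{\left(M,K \right)} = 100$ ($T{\left(M,K \right)} = 10^{2} = 100$)
$T{\left(9,11 \right)} \left(-13\right) + 115 = 100 \left(-13\right) + 115 = -1300 + 115 = -1185$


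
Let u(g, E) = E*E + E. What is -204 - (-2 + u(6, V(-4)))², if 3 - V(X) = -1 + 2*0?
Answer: -528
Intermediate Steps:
V(X) = 4 (V(X) = 3 - (-1 + 2*0) = 3 - (-1 + 0) = 3 - 1*(-1) = 3 + 1 = 4)
u(g, E) = E + E² (u(g, E) = E² + E = E + E²)
-204 - (-2 + u(6, V(-4)))² = -204 - (-2 + 4*(1 + 4))² = -204 - (-2 + 4*5)² = -204 - (-2 + 20)² = -204 - 1*18² = -204 - 1*324 = -204 - 324 = -528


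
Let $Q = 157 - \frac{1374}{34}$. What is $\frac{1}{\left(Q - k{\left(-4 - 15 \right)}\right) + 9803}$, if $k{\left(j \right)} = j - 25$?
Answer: $\frac{17}{169381} \approx 0.00010037$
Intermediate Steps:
$k{\left(j \right)} = -25 + j$
$Q = \frac{1982}{17}$ ($Q = 157 - 1374 \cdot \frac{1}{34} = 157 - \frac{687}{17} = \frac{1982}{17} \approx 116.59$)
$\frac{1}{\left(Q - k{\left(-4 - 15 \right)}\right) + 9803} = \frac{1}{\left(\frac{1982}{17} - \left(-25 - 19\right)\right) + 9803} = \frac{1}{\left(\frac{1982}{17} - -44\right) + 9803} = \frac{1}{\left(\frac{1982}{17} + 44\right) + 9803} = \frac{1}{\frac{2730}{17} + 9803} = \frac{1}{\frac{169381}{17}} = \frac{17}{169381}$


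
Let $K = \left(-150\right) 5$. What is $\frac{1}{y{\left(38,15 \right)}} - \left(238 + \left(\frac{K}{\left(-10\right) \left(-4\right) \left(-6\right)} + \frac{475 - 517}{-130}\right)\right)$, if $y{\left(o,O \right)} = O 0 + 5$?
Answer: $- \frac{125449}{520} \approx -241.25$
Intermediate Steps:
$K = -750$
$y{\left(o,O \right)} = 5$ ($y{\left(o,O \right)} = 0 + 5 = 5$)
$\frac{1}{y{\left(38,15 \right)}} - \left(238 + \left(\frac{K}{\left(-10\right) \left(-4\right) \left(-6\right)} + \frac{475 - 517}{-130}\right)\right) = \frac{1}{5} - \left(238 + \left(- \frac{750}{\left(-10\right) \left(-4\right) \left(-6\right)} + \frac{475 - 517}{-130}\right)\right) = \frac{1}{5} - \left(238 + \left(- \frac{750}{40 \left(-6\right)} + \left(475 - 517\right) \left(- \frac{1}{130}\right)\right)\right) = \frac{1}{5} - \left(238 - \left(- \frac{21}{65} + \frac{750}{-240}\right)\right) = \frac{1}{5} - \left(238 + \left(\left(-750\right) \left(- \frac{1}{240}\right) + \frac{21}{65}\right)\right) = \frac{1}{5} - \left(238 + \left(\frac{25}{8} + \frac{21}{65}\right)\right) = \frac{1}{5} - \left(238 + \frac{1793}{520}\right) = \frac{1}{5} - \frac{125553}{520} = - \frac{125449}{520}$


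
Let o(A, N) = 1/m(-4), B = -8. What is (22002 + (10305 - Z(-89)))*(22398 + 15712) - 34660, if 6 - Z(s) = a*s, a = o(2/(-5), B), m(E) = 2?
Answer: 1229260555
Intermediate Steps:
o(A, N) = ½ (o(A, N) = 1/2 = ½)
a = ½ ≈ 0.50000
Z(s) = 6 - s/2
(22002 + (10305 - Z(-89)))*(22398 + 15712) - 34660 = (22002 + (10305 - (6 - ½*(-89))))*(22398 + 15712) - 34660 = (22002 + (10305 - (6 + 89/2)))*38110 - 34660 = (22002 + (10305 - 1*101/2))*38110 - 34660 = (22002 + (10305 - 101/2))*38110 - 34660 = (22002 + 20509/2)*38110 - 34660 = (64513/2)*38110 - 34660 = 1229295215 - 34660 = 1229260555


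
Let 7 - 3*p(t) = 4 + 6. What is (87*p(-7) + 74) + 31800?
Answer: 31787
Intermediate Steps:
p(t) = -1 (p(t) = 7/3 - (4 + 6)/3 = 7/3 - 1/3*10 = 7/3 - 10/3 = -1)
(87*p(-7) + 74) + 31800 = (87*(-1) + 74) + 31800 = (-87 + 74) + 31800 = -13 + 31800 = 31787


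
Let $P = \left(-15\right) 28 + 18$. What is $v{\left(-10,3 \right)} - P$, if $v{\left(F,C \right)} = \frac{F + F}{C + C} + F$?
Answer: $\frac{1166}{3} \approx 388.67$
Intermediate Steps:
$P = -402$ ($P = -420 + 18 = -402$)
$v{\left(F,C \right)} = F + \frac{F}{C}$ ($v{\left(F,C \right)} = \frac{2 F}{2 C} + F = 2 F \frac{1}{2 C} + F = \frac{F}{C} + F = F + \frac{F}{C}$)
$v{\left(-10,3 \right)} - P = \left(-10 - \frac{10}{3}\right) - -402 = \left(-10 - \frac{10}{3}\right) + 402 = - \frac{40}{3} + 402 = \frac{1166}{3}$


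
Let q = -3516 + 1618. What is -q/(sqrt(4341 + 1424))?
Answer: 1898*sqrt(5765)/5765 ≈ 24.997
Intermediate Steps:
q = -1898
-q/(sqrt(4341 + 1424)) = -(-1898)/(sqrt(4341 + 1424)) = -(-1898)/(sqrt(5765)) = -(-1898)*sqrt(5765)/5765 = 1898*sqrt(5765)/5765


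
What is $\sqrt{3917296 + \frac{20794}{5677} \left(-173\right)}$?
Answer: $\frac{\sqrt{126227482054310}}{5677} \approx 1979.1$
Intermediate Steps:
$\sqrt{3917296 + \frac{20794}{5677} \left(-173\right)} = \sqrt{3917296 - \frac{3597362}{5677}} = \sqrt{\frac{22234892030}{5677}} = \frac{\sqrt{126227482054310}}{5677}$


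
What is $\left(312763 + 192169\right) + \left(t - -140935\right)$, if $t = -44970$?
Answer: $600897$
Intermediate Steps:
$\left(312763 + 192169\right) + \left(t - -140935\right) = \left(312763 + 192169\right) - -95965 = 504932 + \left(-44970 + 140935\right) = 504932 + 95965 = 600897$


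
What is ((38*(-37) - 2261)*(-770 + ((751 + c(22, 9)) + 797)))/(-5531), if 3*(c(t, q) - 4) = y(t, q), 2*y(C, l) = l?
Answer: 5746189/11062 ≈ 519.45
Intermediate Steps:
y(C, l) = l/2
c(t, q) = 4 + q/6 (c(t, q) = 4 + (q/2)/3 = 4 + q/6)
((38*(-37) - 2261)*(-770 + ((751 + c(22, 9)) + 797)))/(-5531) = ((38*(-37) - 2261)*(-770 + ((751 + (4 + (⅙)*9)) + 797)))/(-5531) = ((-1406 - 2261)*(-770 + ((751 + (4 + 3/2)) + 797)))*(-1/5531) = -3667*(-770 + ((751 + 11/2) + 797))*(-1/5531) = -3667*(-770 + (1513/2 + 797))*(-1/5531) = -3667*(-770 + 3107/2)*(-1/5531) = -3667*1567/2*(-1/5531) = -5746189/2*(-1/5531) = 5746189/11062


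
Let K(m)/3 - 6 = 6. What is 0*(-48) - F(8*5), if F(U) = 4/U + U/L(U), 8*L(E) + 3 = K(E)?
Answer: -3233/330 ≈ -9.7970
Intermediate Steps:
K(m) = 36 (K(m) = 18 + 3*6 = 18 + 18 = 36)
L(E) = 33/8 (L(E) = -3/8 + (1/8)*36 = -3/8 + 9/2 = 33/8)
F(U) = 4/U + 8*U/33 (F(U) = 4/U + U/(33/8) = 4/U + U*(8/33) = 4/U + 8*U/33)
0*(-48) - F(8*5) = 0*(-48) - (4/((8*5)) + 8*(8*5)/33) = 0 - (4/40 + (8/33)*40) = 0 - (4*(1/40) + 320/33) = 0 - (1/10 + 320/33) = 0 - 1*3233/330 = 0 - 3233/330 = -3233/330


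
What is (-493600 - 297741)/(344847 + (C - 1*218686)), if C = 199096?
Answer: -791341/325257 ≈ -2.4330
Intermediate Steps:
(-493600 - 297741)/(344847 + (C - 1*218686)) = (-493600 - 297741)/(344847 + (199096 - 1*218686)) = -791341/(344847 + (199096 - 218686)) = -791341/(344847 - 19590) = -791341/325257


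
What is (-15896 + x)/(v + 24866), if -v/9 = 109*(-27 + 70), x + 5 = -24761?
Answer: 40662/17317 ≈ 2.3481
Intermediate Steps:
x = -24766 (x = -5 - 24761 = -24766)
v = -42183 (v = -981*(-27 + 70) = -981*43 = -9*4687 = -42183)
(-15896 + x)/(v + 24866) = (-15896 - 24766)/(-42183 + 24866) = -40662/(-17317) = -40662*(-1/17317) = 40662/17317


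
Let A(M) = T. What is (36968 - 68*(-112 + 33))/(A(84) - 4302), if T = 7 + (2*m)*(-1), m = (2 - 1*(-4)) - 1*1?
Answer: -8468/861 ≈ -9.8351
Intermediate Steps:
m = 5 (m = (2 + 4) - 1 = 6 - 1 = 5)
T = -3 (T = 7 + (2*5)*(-1) = 7 + 10*(-1) = 7 - 10 = -3)
A(M) = -3
(36968 - 68*(-112 + 33))/(A(84) - 4302) = (36968 - 68*(-112 + 33))/(-3 - 4302) = (36968 - 68*(-79))/(-4305) = (36968 + 5372)*(-1/4305) = 42340*(-1/4305) = -8468/861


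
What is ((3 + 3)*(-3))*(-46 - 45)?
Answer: 1638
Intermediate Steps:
((3 + 3)*(-3))*(-46 - 45) = (6*(-3))*(-91) = -18*(-91) = 1638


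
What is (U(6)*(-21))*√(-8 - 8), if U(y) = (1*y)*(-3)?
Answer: 1512*I ≈ 1512.0*I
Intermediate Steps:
U(y) = -3*y (U(y) = y*(-3) = -3*y)
(U(6)*(-21))*√(-8 - 8) = (-3*6*(-21))*√(-8 - 8) = (-18*(-21))*√(-16) = 378*(4*I) = 1512*I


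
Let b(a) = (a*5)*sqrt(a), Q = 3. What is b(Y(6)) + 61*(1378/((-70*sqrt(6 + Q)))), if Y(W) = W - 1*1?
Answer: -42029/105 + 25*sqrt(5) ≈ -344.37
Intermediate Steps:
Y(W) = -1 + W (Y(W) = W - 1 = -1 + W)
b(a) = 5*a**(3/2) (b(a) = (5*a)*sqrt(a) = 5*a**(3/2))
b(Y(6)) + 61*(1378/((-70*sqrt(6 + Q)))) = 5*(-1 + 6)**(3/2) + 61*(1378/((-70*sqrt(6 + 3)))) = 5*5**(3/2) + 61*(1378/((-70*sqrt(9)))) = 5*(5*sqrt(5)) + 61*(1378/((-70*3))) = 25*sqrt(5) + 61*(1378/(-210)) = 25*sqrt(5) + 61*(1378*(-1/210)) = 25*sqrt(5) + 61*(-689/105) = 25*sqrt(5) - 42029/105 = -42029/105 + 25*sqrt(5)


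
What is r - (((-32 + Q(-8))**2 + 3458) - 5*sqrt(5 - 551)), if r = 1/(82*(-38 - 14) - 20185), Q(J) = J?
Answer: -123663043/24449 + 5*I*sqrt(546) ≈ -5058.0 + 116.83*I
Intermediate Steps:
r = -1/24449 (r = 1/(82*(-52) - 20185) = 1/(-4264 - 20185) = 1/(-24449) = -1/24449 ≈ -4.0901e-5)
r - (((-32 + Q(-8))**2 + 3458) - 5*sqrt(5 - 551)) = -1/24449 - (((-32 - 8)**2 + 3458) - 5*sqrt(5 - 551)) = -1/24449 - (((-40)**2 + 3458) - 5*I*sqrt(546)) = -1/24449 - ((1600 + 3458) - 5*I*sqrt(546)) = -1/24449 - (5058 - 5*I*sqrt(546)) = -1/24449 + (-5058 + 5*I*sqrt(546)) = -123663043/24449 + 5*I*sqrt(546)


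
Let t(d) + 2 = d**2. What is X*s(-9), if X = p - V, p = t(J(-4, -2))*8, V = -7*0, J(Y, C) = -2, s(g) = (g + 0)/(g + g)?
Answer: 8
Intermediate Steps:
s(g) = 1/2 (s(g) = g/((2*g)) = g*(1/(2*g)) = 1/2)
t(d) = -2 + d**2
V = 0
p = 16 (p = (-2 + (-2)**2)*8 = (-2 + 4)*8 = 2*8 = 16)
X = 16 (X = 16 - 1*0 = 16 + 0 = 16)
X*s(-9) = 16*(1/2) = 8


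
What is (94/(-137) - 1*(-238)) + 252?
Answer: 67036/137 ≈ 489.31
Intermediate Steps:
(94/(-137) - 1*(-238)) + 252 = (94*(-1/137) + 238) + 252 = (-94/137 + 238) + 252 = 32512/137 + 252 = 67036/137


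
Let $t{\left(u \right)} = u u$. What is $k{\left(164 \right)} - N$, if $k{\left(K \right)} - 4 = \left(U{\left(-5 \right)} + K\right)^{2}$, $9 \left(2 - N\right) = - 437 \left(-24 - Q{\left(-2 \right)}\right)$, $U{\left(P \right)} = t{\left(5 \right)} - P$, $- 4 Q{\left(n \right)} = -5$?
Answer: $\frac{1399105}{36} \approx 38864.0$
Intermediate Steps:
$t{\left(u \right)} = u^{2}$
$Q{\left(n \right)} = \frac{5}{4}$ ($Q{\left(n \right)} = \left(- \frac{1}{4}\right) \left(-5\right) = \frac{5}{4}$)
$U{\left(P \right)} = 25 - P$ ($U{\left(P \right)} = 5^{2} - P = 25 - P$)
$N = - \frac{44065}{36}$ ($N = 2 - \frac{\left(-437\right) \left(-24 - \frac{5}{4}\right)}{9} = 2 - \frac{\left(-437\right) \left(- \frac{101}{4}\right)}{9} = 2 - \frac{44137}{36} = - \frac{44065}{36} \approx -1224.0$)
$k{\left(K \right)} = 4 + \left(30 + K\right)^{2}$ ($k{\left(K \right)} = 4 + \left(\left(25 - -5\right) + K\right)^{2} = 4 + \left(\left(25 + 5\right) + K\right)^{2} = 4 + \left(30 + K\right)^{2}$)
$k{\left(164 \right)} - N = \left(4 + \left(30 + 164\right)^{2}\right) - - \frac{44065}{36} = \left(4 + 194^{2}\right) + \frac{44065}{36} = \left(4 + 37636\right) + \frac{44065}{36} = 37640 + \frac{44065}{36} = \frac{1399105}{36}$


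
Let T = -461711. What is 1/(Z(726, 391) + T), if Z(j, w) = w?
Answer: -1/461320 ≈ -2.1677e-6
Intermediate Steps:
1/(Z(726, 391) + T) = 1/(391 - 461711) = 1/(-461320) = -1/461320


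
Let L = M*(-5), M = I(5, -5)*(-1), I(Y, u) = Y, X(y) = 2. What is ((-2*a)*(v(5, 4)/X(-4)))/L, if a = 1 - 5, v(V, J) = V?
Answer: ⅘ ≈ 0.80000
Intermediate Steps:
a = -4
M = -5 (M = 5*(-1) = -5)
L = 25 (L = -5*(-5) = 25)
((-2*a)*(v(5, 4)/X(-4)))/L = ((-2*(-4))*(5/2))/25 = (8*(5*(½)))*(1/25) = (8*(5/2))*(1/25) = 20*(1/25) = ⅘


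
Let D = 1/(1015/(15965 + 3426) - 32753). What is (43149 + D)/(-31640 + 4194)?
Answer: -27404465273401/17431295149968 ≈ -1.5721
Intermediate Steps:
D = -19391/635112408 (D = 1/(1015/19391 - 32753) = 1/(-635112408/19391) = -19391/635112408 ≈ -3.0532e-5)
(43149 + D)/(-31640 + 4194) = (43149 - 19391/635112408)/(-31640 + 4194) = (27404465273401/635112408)/(-27446) = (27404465273401/635112408)*(-1/27446) = -27404465273401/17431295149968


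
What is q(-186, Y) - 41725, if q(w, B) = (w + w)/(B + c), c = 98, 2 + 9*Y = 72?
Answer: -9931387/238 ≈ -41729.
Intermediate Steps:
Y = 70/9 (Y = -2/9 + (⅑)*72 = -2/9 + 8 = 70/9 ≈ 7.7778)
q(w, B) = 2*w/(98 + B) (q(w, B) = (w + w)/(B + 98) = (2*w)/(98 + B) = 2*w/(98 + B))
q(-186, Y) - 41725 = 2*(-186)/(98 + 70/9) - 41725 = 2*(-186)/(952/9) - 41725 = 2*(-186)*(9/952) - 41725 = -837/238 - 41725 = -9931387/238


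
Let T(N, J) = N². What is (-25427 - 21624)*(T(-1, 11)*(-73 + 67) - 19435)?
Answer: 914718491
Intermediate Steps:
(-25427 - 21624)*(T(-1, 11)*(-73 + 67) - 19435) = (-25427 - 21624)*((-1)²*(-73 + 67) - 19435) = -47051*(1*(-6) - 19435) = -47051*(-6 - 19435) = -47051*(-19441) = 914718491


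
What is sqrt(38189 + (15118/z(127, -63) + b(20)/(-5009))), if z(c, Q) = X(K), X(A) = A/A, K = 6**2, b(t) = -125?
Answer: 2*sqrt(334369393498)/5009 ≈ 230.88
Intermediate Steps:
K = 36
X(A) = 1
z(c, Q) = 1
sqrt(38189 + (15118/z(127, -63) + b(20)/(-5009))) = sqrt(38189 + (15118/1 - 125/(-5009))) = sqrt(38189 + (15118*1 - 125*(-1/5009))) = sqrt(38189 + (15118 + 125/5009)) = sqrt(38189 + 75726187/5009) = sqrt(267014888/5009) = 2*sqrt(334369393498)/5009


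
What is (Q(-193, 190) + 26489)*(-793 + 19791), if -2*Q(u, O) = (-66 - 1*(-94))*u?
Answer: 554570618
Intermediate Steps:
Q(u, O) = -14*u (Q(u, O) = -(-66 - 1*(-94))*u/2 = -(-66 + 94)*u/2 = -14*u)
(Q(-193, 190) + 26489)*(-793 + 19791) = (-14*(-193) + 26489)*(-793 + 19791) = (2702 + 26489)*18998 = 29191*18998 = 554570618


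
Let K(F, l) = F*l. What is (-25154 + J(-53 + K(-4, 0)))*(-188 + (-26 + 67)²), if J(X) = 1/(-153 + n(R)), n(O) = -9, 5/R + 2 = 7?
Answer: -6083898857/162 ≈ -3.7555e+7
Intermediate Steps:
R = 1 (R = 5/(-2 + 7) = 5/5 = 5*(⅕) = 1)
J(X) = -1/162 (J(X) = 1/(-153 - 9) = 1/(-162) = -1/162)
(-25154 + J(-53 + K(-4, 0)))*(-188 + (-26 + 67)²) = (-25154 - 1/162)*(-188 + (-26 + 67)²) = -4074949*(-188 + 41²)/162 = -4074949*(-188 + 1681)/162 = -4074949/162*1493 = -6083898857/162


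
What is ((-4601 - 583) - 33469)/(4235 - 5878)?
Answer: 38653/1643 ≈ 23.526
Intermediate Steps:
((-4601 - 583) - 33469)/(4235 - 5878) = (-5184 - 33469)/(-1643) = -38653*(-1/1643) = 38653/1643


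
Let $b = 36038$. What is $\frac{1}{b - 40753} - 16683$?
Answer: $- \frac{78660346}{4715} \approx -16683.0$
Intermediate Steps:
$\frac{1}{b - 40753} - 16683 = \frac{1}{36038 - 40753} - 16683 = \frac{1}{-4715} - 16683 = - \frac{1}{4715} - 16683 = - \frac{78660346}{4715}$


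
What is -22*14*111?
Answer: -34188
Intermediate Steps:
-22*14*111 = -308*111 = -34188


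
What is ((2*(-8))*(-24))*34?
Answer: 13056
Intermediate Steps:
((2*(-8))*(-24))*34 = -16*(-24)*34 = 384*34 = 13056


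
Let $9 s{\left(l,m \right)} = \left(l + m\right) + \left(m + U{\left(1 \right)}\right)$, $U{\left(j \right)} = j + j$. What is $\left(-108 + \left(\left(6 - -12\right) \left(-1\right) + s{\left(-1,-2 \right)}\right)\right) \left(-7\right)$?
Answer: $\frac{2653}{3} \approx 884.33$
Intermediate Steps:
$U{\left(j \right)} = 2 j$
$s{\left(l,m \right)} = \frac{2}{9} + \frac{l}{9} + \frac{2 m}{9}$ ($s{\left(l,m \right)} = \frac{\left(l + m\right) + \left(m + 2 \cdot 1\right)}{9} = \frac{\left(l + m\right) + \left(m + 2\right)}{9} = \frac{\left(l + m\right) + \left(2 + m\right)}{9} = \frac{2 + l + 2 m}{9} = \frac{2}{9} + \frac{l}{9} + \frac{2 m}{9}$)
$\left(-108 + \left(\left(6 - -12\right) \left(-1\right) + s{\left(-1,-2 \right)}\right)\right) \left(-7\right) = \left(-108 + \left(\left(6 - -12\right) \left(-1\right) + \left(\frac{2}{9} + \frac{1}{9} \left(-1\right) + \frac{2}{9} \left(-2\right)\right)\right)\right) \left(-7\right) = \left(-108 + \left(\left(6 + 12\right) \left(-1\right) - \frac{1}{3}\right)\right) \left(-7\right) = \left(-108 + \left(18 \left(-1\right) - \frac{1}{3}\right)\right) \left(-7\right) = \left(-108 - \frac{55}{3}\right) \left(-7\right) = \left(- \frac{379}{3}\right) \left(-7\right) = \frac{2653}{3}$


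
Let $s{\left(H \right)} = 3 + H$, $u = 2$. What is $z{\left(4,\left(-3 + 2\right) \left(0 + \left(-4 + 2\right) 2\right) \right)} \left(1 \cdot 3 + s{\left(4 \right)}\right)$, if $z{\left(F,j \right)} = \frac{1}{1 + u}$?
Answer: $\frac{10}{3} \approx 3.3333$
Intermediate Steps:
$z{\left(F,j \right)} = \frac{1}{3}$ ($z{\left(F,j \right)} = \frac{1}{1 + 2} = \frac{1}{3}$)
$z{\left(4,\left(-3 + 2\right) \left(0 + \left(-4 + 2\right) 2\right) \right)} \left(1 \cdot 3 + s{\left(4 \right)}\right) = \frac{1 \cdot 3 + \left(3 + 4\right)}{3} = \frac{3 + 7}{3} = \frac{1}{3} \cdot 10 = \frac{10}{3}$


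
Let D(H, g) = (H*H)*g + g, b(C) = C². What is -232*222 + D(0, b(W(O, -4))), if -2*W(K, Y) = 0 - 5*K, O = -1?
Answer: -205991/4 ≈ -51498.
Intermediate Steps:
W(K, Y) = 5*K/2 (W(K, Y) = -(0 - 5*K)/2 = -(-5)*K/2 = 5*K/2)
D(H, g) = g + g*H² (D(H, g) = H²*g + g = g*H² + g = g + g*H²)
-232*222 + D(0, b(W(O, -4))) = -232*222 + ((5/2)*(-1))²*(1 + 0²) = -51504 + (-5/2)²*(1 + 0) = -51504 + (25/4)*1 = -51504 + 25/4 = -205991/4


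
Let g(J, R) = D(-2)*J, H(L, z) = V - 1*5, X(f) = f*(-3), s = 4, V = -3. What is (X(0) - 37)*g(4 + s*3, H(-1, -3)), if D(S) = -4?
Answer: 2368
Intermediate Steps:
X(f) = -3*f
H(L, z) = -8 (H(L, z) = -3 - 1*5 = -3 - 5 = -8)
g(J, R) = -4*J
(X(0) - 37)*g(4 + s*3, H(-1, -3)) = (-3*0 - 37)*(-4*(4 + 4*3)) = (0 - 37)*(-4*(4 + 12)) = -(-148)*16 = -37*(-64) = 2368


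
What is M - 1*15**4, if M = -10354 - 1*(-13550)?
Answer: -47429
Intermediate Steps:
M = 3196 (M = -10354 + 13550 = 3196)
M - 1*15**4 = 3196 - 1*15**4 = 3196 - 1*50625 = 3196 - 50625 = -47429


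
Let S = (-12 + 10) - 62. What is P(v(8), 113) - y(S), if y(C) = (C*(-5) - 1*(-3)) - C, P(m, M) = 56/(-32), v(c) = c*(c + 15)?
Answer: -1555/4 ≈ -388.75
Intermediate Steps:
v(c) = c*(15 + c)
P(m, M) = -7/4 (P(m, M) = 56*(-1/32) = -7/4)
S = -64 (S = -2 - 62 = -64)
y(C) = 3 - 6*C (y(C) = (-5*C + 3) - C = (3 - 5*C) - C = 3 - 6*C)
P(v(8), 113) - y(S) = -7/4 - (3 - 6*(-64)) = -7/4 - (3 + 384) = -7/4 - 1*387 = -7/4 - 387 = -1555/4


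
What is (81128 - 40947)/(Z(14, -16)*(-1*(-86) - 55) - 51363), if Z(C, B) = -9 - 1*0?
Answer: -40181/51642 ≈ -0.77807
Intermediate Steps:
Z(C, B) = -9 (Z(C, B) = -9 + 0 = -9)
(81128 - 40947)/(Z(14, -16)*(-1*(-86) - 55) - 51363) = (81128 - 40947)/(-9*(-1*(-86) - 55) - 51363) = 40181/(-9*(86 - 55) - 51363) = 40181/(-9*31 - 51363) = 40181/(-279 - 51363) = 40181/(-51642) = 40181*(-1/51642) = -40181/51642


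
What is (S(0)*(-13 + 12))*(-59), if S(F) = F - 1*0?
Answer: 0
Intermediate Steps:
S(F) = F (S(F) = F + 0 = F)
(S(0)*(-13 + 12))*(-59) = (0*(-13 + 12))*(-59) = (0*(-1))*(-59) = 0*(-59) = 0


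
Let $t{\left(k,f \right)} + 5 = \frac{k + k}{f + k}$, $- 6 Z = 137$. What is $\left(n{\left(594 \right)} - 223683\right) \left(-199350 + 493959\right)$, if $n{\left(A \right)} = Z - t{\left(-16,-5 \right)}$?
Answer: $- \frac{131809455471}{2} \approx -6.5905 \cdot 10^{10}$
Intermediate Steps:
$Z = - \frac{137}{6}$ ($Z = \left(- \frac{1}{6}\right) 137 = - \frac{137}{6} \approx -22.833$)
$t{\left(k,f \right)} = -5 + \frac{2 k}{f + k}$ ($t{\left(k,f \right)} = -5 + \frac{k + k}{f + k} = -5 + \frac{2 k}{f + k}$)
$n{\left(A \right)} = - \frac{271}{14}$ ($n{\left(A \right)} = - \frac{137}{6} - \frac{\left(-5\right) \left(-5\right) - -48}{-5 - 16} = - \frac{137}{6} - \frac{25 + 48}{-21} = - \frac{137}{6} - \left(- \frac{1}{21}\right) 73 = - \frac{137}{6} - - \frac{73}{21} = - \frac{137}{6} + \frac{73}{21} = - \frac{271}{14}$)
$\left(n{\left(594 \right)} - 223683\right) \left(-199350 + 493959\right) = \left(- \frac{271}{14} - 223683\right) \left(-199350 + 493959\right) = \left(- \frac{3131833}{14}\right) 294609 = - \frac{131809455471}{2}$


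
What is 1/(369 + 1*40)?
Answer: 1/409 ≈ 0.0024450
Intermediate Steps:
1/(369 + 1*40) = 1/(369 + 40) = 1/409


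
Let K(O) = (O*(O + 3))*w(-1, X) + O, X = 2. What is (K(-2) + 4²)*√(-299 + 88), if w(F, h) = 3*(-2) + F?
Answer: 28*I*√211 ≈ 406.72*I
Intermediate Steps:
w(F, h) = -6 + F
K(O) = O - 7*O*(3 + O) (K(O) = (O*(O + 3))*(-6 - 1) + O = (O*(3 + O))*(-7) + O = -7*O*(3 + O) + O = O - 7*O*(3 + O))
(K(-2) + 4²)*√(-299 + 88) = (-1*(-2)*(20 + 7*(-2)) + 4²)*√(-299 + 88) = (-1*(-2)*(20 - 14) + 16)*√(-211) = (-1*(-2)*6 + 16)*(I*√211) = (12 + 16)*(I*√211) = 28*(I*√211) = 28*I*√211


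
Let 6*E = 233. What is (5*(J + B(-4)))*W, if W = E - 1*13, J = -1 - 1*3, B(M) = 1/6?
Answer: -17825/36 ≈ -495.14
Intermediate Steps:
E = 233/6 (E = (⅙)*233 = 233/6 ≈ 38.833)
B(M) = ⅙
J = -4 (J = -1 - 3 = -4)
W = 155/6 (W = 233/6 - 1*13 = 233/6 - 13 = 155/6 ≈ 25.833)
(5*(J + B(-4)))*W = (5*(-4 + ⅙))*(155/6) = (5*(-23/6))*(155/6) = -115/6*155/6 = -17825/36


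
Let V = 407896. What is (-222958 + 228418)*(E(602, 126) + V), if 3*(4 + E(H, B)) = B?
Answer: 2227319640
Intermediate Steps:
E(H, B) = -4 + B/3
(-222958 + 228418)*(E(602, 126) + V) = (-222958 + 228418)*((-4 + (⅓)*126) + 407896) = 5460*((-4 + 42) + 407896) = 5460*(38 + 407896) = 5460*407934 = 2227319640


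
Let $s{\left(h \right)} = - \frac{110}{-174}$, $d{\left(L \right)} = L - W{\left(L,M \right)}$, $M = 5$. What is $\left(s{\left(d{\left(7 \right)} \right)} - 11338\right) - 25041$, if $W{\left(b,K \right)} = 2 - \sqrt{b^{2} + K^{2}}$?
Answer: $- \frac{3164918}{87} \approx -36378.0$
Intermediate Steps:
$W{\left(b,K \right)} = 2 - \sqrt{K^{2} + b^{2}}$
$d{\left(L \right)} = -2 + L + \sqrt{25 + L^{2}}$ ($d{\left(L \right)} = L - \left(2 - \sqrt{5^{2} + L^{2}}\right) = L - \left(2 - \sqrt{25 + L^{2}}\right) = L + \left(-2 + \sqrt{25 + L^{2}}\right) = -2 + L + \sqrt{25 + L^{2}}$)
$s{\left(h \right)} = \frac{55}{87}$ ($s{\left(h \right)} = \left(-110\right) \left(- \frac{1}{174}\right) = \frac{55}{87}$)
$\left(s{\left(d{\left(7 \right)} \right)} - 11338\right) - 25041 = \left(\frac{55}{87} - 11338\right) - 25041 = - \frac{986351}{87} - 25041 = - \frac{3164918}{87}$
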